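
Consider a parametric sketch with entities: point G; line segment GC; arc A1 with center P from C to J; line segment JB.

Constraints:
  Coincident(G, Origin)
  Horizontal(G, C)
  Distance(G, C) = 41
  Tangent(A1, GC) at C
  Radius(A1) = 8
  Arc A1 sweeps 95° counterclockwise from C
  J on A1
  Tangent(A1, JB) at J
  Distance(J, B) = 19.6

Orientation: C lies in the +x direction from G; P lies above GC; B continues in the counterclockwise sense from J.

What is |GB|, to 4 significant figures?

55.05

G is at the origin; G and C share the same y with |GC| = 41.0 and C on the +x side, so C = (41.00, 0.000). Tangency of A1 to GC means the radius PC is perpendicular to GC, so P = C + (0, 8) = (41.00, 8.000). On A1, C sits at bearing -90° from P; a 95° counterclockwise sweep puts J at bearing 5°, so J = P + 8.0·(cos 5°, sin 5°) = (48.97, 8.697). The tangent condition forces PJ to be normal to JB, so JB runs along (−sin 5°, cos 5°); with |JB| = 19.6, B = (47.26, 28.22). Then |GB| = |B − G| = 55.05.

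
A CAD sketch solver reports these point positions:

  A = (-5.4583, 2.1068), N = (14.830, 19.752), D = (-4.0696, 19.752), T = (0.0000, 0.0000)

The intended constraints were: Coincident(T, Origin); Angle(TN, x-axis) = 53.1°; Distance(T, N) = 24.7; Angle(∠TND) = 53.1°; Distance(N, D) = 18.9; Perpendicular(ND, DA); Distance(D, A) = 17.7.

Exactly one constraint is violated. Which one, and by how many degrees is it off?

Perpendicular(ND, DA) — off by 4.50°.

T = (0.00, 0.00) ✓; TN at 53.10° ✓; |TN| = 24.70 ✓; ∠TND = 53.10° ✓; |ND| = 18.90 ✓; ∠(ND, DA) = 85.50° ✗; |DA| = 17.70 ✓.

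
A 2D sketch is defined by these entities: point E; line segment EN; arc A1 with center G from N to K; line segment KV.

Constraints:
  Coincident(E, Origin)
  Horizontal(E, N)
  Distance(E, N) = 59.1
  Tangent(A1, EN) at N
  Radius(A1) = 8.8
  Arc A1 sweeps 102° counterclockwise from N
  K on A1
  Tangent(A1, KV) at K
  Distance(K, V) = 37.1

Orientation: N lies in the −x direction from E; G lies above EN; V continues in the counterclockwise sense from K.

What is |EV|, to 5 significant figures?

74.762

E is at the origin; E and N share the same y with |EN| = 59.1 and N on the −x side, so N = (-59.100, 0.0000). Tangency of A1 to EN means the radius GN is perpendicular to EN, so G = N + (0, 8.8) = (-59.100, 8.8000). On A1, N sits at bearing -90° from G; a 102° counterclockwise sweep puts K at bearing 12°, so K = G + 8.8·(cos 12°, sin 12°) = (-50.492, 10.630). Tangency of A1 to KV means the radius GK is perpendicular to KV, so KV runs along (−sin 12°, cos 12°); with |KV| = 37.1, V = (-58.206, 46.919). Then |EV| = |V − E| = 74.762.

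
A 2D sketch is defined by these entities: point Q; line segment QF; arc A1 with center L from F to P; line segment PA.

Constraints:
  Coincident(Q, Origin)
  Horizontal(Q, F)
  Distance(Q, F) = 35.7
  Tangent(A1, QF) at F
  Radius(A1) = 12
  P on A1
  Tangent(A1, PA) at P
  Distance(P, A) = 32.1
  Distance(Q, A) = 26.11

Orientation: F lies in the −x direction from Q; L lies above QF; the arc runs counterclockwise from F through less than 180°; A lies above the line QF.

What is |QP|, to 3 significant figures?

27.6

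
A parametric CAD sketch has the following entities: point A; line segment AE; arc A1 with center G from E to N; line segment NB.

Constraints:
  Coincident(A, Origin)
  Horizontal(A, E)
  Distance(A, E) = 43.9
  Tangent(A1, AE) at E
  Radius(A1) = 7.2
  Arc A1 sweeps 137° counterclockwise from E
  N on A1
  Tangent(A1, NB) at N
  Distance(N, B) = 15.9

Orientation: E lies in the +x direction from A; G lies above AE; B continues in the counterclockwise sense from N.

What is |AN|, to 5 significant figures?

50.377

A is at the origin; AE is horizontal with |AE| = 43.9 and E on the +x side, so E = (43.900, 0.0000). Tangency of A1 to AE means the radius GE is perpendicular to AE, so G = E + (0, 7.2) = (43.900, 7.2000). On A1, E sits at bearing -90° from G; a 137° counterclockwise sweep puts N at bearing 47°, so N = G + 7.2·(cos 47°, sin 47°) = (48.810, 12.466). Then |AN| = |N − A| = 50.377.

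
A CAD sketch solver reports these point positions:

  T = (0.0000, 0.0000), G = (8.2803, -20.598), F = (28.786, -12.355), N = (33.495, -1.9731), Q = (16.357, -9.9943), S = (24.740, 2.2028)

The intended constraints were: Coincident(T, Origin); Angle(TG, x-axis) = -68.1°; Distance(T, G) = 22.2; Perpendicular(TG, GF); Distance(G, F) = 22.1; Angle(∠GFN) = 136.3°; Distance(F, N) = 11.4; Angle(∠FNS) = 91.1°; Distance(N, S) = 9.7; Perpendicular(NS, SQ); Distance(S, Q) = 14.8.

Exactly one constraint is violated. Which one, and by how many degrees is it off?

Perpendicular(NS, SQ) — off by 9.00°.

T = (0.00, 0.00) ✓; TG at -68.10° ✓; |TG| = 22.20 ✓; ∠(TG, GF) = 90.00° ✓; |GF| = 22.10 ✓; ∠GFN = 136.3° ✓; |FN| = 11.40 ✓; ∠FNS = 91.10° ✓; |NS| = 9.700 ✓; ∠(NS, SQ) = 81.00° ✗; |SQ| = 14.80 ✓.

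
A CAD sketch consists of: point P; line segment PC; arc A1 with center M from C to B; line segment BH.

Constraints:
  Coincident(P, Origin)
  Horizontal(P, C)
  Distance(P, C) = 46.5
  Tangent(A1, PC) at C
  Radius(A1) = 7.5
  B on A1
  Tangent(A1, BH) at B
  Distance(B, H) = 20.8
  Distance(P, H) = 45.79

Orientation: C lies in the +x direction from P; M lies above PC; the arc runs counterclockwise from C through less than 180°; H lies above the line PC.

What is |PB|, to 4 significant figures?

53.29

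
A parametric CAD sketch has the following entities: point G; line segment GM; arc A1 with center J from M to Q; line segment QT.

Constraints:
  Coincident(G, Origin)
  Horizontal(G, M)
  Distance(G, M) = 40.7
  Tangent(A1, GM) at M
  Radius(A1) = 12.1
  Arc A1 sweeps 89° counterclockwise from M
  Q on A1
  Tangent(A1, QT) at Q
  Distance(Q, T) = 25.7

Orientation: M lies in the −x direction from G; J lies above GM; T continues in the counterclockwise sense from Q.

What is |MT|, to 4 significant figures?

39.62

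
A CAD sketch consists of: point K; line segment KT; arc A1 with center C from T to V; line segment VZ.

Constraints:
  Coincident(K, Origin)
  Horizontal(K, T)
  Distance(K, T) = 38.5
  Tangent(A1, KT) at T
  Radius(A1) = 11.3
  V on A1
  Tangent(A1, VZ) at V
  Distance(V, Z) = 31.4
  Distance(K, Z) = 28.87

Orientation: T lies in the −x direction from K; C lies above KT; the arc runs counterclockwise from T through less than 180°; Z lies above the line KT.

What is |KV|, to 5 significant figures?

30.273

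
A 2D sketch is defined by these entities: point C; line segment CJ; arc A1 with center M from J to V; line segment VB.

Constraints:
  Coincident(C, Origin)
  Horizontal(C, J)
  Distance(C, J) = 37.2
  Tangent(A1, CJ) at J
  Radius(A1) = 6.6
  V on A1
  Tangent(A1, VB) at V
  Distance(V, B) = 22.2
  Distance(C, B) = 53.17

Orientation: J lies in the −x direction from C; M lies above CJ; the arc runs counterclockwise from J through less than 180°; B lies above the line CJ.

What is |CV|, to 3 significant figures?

33.5

C is at the origin; C and J share the same y with |CJ| = 37.2 and J on the −x side, so J = (-37.2, 0.00). Tangency of A1 to CJ means the radius MJ is perpendicular to CJ, so M = J + (0, 6.6) = (-37.2, 6.60). Since MV ⟂ VB (tangency), |MB| = √(6.6² + 22.2²) = 23.2 regardless of where V sits on A1. So B lies on both circle(C, 53.17) and circle(M, 23.2); the above-CJ intersection is B = (-44.9, 28.4). V is the foot of the tangent from B: V = (-31.9, 10.5).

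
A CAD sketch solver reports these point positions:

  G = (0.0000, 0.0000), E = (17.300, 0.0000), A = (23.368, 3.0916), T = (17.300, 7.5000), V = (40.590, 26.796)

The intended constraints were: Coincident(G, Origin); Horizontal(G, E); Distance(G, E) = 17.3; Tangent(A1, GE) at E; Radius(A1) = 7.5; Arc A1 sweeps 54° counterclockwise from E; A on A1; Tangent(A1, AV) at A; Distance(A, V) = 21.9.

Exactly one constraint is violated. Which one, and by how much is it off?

Distance(A, V) = 21.9 — off by 7.40.

G = (0.00, 0.00) ✓; G.y = 0.00, E.y = 0.00 ✓; |GE| = 17.30 ✓; ∠(TE, EG) = 90.00° ✓; |TE| = 7.500 ✓; bearing(T→A) − bearing(T→E) = 54.00° ✓; |TA| = 7.500 ✓; ∠(TA, AV) = 90.00° ✓; |AV| = 29.30 ✗.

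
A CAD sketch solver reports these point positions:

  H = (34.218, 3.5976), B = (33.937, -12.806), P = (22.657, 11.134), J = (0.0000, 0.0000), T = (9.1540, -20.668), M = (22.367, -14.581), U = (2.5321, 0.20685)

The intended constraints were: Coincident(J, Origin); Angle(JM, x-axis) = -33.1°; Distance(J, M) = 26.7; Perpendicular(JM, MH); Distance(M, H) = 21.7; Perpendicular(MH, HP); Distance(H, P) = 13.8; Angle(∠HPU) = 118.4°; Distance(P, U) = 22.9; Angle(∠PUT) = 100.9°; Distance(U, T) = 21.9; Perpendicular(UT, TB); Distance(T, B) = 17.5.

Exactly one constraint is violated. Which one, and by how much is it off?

Distance(T, B) = 17.5 — off by 8.50.

J = (0.00, 0.00) ✓; JM at -33.10° ✓; |JM| = 26.70 ✓; ∠(JM, MH) = 90.00° ✓; |MH| = 21.70 ✓; ∠(MH, HP) = 90.00° ✓; |HP| = 13.80 ✓; ∠HPU = 118.4° ✓; |PU| = 22.90 ✓; ∠PUT = 100.9° ✓; |UT| = 21.90 ✓; ∠(UT, TB) = 90.00° ✓; |TB| = 26.00 ✗.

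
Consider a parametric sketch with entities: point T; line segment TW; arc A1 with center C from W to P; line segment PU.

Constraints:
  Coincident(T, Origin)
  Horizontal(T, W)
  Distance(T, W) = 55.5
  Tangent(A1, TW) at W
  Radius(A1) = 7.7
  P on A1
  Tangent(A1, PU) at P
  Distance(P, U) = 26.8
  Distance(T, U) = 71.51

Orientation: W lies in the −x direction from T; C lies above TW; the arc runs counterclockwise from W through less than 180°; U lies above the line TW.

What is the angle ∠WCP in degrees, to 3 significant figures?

121°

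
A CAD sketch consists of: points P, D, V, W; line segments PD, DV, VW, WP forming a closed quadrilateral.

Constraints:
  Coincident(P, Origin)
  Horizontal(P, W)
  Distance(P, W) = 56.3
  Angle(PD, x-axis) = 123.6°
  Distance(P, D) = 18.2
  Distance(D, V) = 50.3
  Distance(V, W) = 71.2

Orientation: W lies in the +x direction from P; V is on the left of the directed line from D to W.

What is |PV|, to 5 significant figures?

60.463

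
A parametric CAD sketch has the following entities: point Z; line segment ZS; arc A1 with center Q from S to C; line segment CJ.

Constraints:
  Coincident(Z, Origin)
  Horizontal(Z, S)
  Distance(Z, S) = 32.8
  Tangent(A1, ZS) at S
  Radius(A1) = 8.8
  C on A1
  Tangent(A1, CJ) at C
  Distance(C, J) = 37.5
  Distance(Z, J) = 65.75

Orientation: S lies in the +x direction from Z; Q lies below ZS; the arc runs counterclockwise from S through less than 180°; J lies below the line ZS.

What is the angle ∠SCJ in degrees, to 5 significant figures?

115.84°

Z is at the origin; ZS is horizontal with |ZS| = 32.8 and S on the +x side, so S = (32.800, 0.0000). A1 meets ZS tangentially, so QS is at right angles to ZS, so Q = S + (0, -8.8) = (32.800, -8.8000). Since QC ⟂ CJ (tangency), |QJ| = √(8.8² + 37.5²) = 38.519 regardless of where C sits on A1. So J lies on both circle(Z, 65.75) and circle(Q, 38.519); the below-ZS intersection is J = (49.145, -43.679). C is the foot of the tangent from J: C = (25.895, -14.256).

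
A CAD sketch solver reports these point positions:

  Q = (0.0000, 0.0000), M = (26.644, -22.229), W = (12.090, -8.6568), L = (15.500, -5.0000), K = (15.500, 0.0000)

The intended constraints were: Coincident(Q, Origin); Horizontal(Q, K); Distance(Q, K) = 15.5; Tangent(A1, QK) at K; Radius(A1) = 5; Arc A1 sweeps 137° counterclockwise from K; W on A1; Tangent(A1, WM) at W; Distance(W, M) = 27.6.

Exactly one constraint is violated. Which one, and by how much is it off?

Distance(W, M) = 27.6 — off by 7.70.

Q = (0.00, 0.00) ✓; Q.y = 0.00, K.y = 0.00 ✓; |QK| = 15.50 ✓; ∠(LK, KQ) = 90.00° ✓; |LK| = 5.000 ✓; bearing(L→W) − bearing(L→K) = 137.0° ✓; |LW| = 5.000 ✓; ∠(LW, WM) = 90.00° ✓; |WM| = 19.90 ✗.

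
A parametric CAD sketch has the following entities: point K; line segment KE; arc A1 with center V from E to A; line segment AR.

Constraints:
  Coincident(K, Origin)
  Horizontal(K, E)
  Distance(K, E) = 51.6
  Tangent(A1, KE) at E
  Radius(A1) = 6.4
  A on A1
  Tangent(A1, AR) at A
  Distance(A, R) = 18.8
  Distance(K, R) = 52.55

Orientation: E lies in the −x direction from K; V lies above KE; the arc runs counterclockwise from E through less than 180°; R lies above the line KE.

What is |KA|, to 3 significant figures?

45.7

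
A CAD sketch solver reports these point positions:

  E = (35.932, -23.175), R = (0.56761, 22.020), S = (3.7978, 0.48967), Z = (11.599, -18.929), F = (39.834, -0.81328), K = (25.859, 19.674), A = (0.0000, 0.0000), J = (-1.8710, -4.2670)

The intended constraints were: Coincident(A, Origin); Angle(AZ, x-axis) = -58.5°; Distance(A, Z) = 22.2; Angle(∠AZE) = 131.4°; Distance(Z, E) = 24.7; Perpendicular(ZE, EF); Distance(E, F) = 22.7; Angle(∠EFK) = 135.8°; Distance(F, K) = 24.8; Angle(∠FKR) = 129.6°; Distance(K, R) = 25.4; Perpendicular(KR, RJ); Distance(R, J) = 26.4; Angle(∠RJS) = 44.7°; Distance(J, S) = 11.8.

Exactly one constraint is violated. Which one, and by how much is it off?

Distance(J, S) = 11.8 — off by 4.40.

A = (0.00, 0.00) ✓; AZ at -58.50° ✓; |AZ| = 22.20 ✓; ∠AZE = 131.4° ✓; |ZE| = 24.70 ✓; ∠(ZE, EF) = 90.00° ✓; |EF| = 22.70 ✓; ∠EFK = 135.8° ✓; |FK| = 24.80 ✓; ∠FKR = 129.6° ✓; |KR| = 25.40 ✓; ∠(KR, RJ) = 90.00° ✓; |RJ| = 26.40 ✓; ∠RJS = 44.70° ✓; |JS| = 7.400 ✗.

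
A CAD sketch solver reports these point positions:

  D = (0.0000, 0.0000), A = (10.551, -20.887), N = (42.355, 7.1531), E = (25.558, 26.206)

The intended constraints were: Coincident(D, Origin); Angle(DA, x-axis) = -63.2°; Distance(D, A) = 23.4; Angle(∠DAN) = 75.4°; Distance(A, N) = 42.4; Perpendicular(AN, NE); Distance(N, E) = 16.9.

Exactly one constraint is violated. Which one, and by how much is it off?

Distance(N, E) = 16.9 — off by 8.50.

D = (0.00, 0.00) ✓; DA at -63.20° ✓; |DA| = 23.40 ✓; ∠DAN = 75.40° ✓; |AN| = 42.40 ✓; ∠(AN, NE) = 90.00° ✓; |NE| = 25.40 ✗.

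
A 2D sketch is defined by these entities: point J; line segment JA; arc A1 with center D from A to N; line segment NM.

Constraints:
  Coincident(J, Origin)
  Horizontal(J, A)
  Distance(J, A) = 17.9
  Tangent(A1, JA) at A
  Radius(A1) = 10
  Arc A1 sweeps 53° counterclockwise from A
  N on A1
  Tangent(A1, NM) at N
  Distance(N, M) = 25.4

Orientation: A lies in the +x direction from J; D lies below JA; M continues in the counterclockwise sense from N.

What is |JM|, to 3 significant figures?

24.9

On A1, A sits at bearing 90° from D; a 53° counterclockwise sweep puts N at bearing 143°, so N = D + 10.0·(cos 143°, sin 143°) = (9.91, -3.98). A1 meets NM tangentially, so DN is at right angles to NM, so NM runs along (−sin 143°, cos 143°); with |NM| = 25.4, M = (-5.37, -24.3). Then |JM| = |M − J| = 24.9.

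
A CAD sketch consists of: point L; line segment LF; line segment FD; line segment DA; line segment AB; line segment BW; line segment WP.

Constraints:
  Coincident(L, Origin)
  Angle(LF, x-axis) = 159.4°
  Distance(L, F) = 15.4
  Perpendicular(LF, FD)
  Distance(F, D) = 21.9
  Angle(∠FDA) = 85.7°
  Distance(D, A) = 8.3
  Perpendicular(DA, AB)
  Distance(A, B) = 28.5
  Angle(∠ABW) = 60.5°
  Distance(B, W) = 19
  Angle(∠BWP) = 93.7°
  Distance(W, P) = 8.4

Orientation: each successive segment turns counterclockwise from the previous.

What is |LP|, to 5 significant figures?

23.421

L is at the origin; LF runs at 159.4° with length 15.4, so F = (-14.415, 5.4184). LF ⟂ FD, so FD runs at -110.60°; with |FD| = 21.9, D = (-22.121, -15.081). ∠FDA = 85.7° gives DA at -16.300° from the x-axis; with |DA| = 8.3, A = (-14.154, -17.411). The perpendicularity gives AB at right angles to DA, so AB runs at 73.700°; with |AB| = 28.5, B = (-6.1553, 9.9436). ∠ABW = 60.5° gives BW at -166.80° from the x-axis; with |BW| = 19.0, W = (-24.653, 5.6049). ∠BWP = 93.7° gives WP at -80.500° from the x-axis; with |WP| = 8.4, P = (-23.267, -2.6799). Then |LP| = |P − L| = 23.421.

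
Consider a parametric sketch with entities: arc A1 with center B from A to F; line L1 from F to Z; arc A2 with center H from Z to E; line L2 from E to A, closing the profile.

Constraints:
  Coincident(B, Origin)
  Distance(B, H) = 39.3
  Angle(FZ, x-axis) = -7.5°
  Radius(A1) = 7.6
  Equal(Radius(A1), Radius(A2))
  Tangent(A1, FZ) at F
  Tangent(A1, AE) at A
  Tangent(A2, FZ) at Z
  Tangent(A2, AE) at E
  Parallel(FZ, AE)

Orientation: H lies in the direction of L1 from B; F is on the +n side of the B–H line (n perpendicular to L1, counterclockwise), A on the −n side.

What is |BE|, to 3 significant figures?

40.0

The slot axis is L1's direction at -7.5°, so u = (cos -7.5°, sin -7.5°) = (0.991, -0.131) and n = (−sin -7.5°, cos -7.5°) = (0.131, 0.991). B is at the origin and H lies 39.3 along u from B, so H = 39.3·u = (39.0, -5.13). Tangency of A1 to both parallel lines with radius 7.6 puts F and A at B ± 7.6·n: F = (0.992, 7.53), A = (-0.992, -7.53). Equal radii place Z and E the same way about H: Z = H + 7.6·n = (40.0, 2.41), E = H − 7.6·n = (38.0, -12.7). Then |BE| = |E − B| = 40.0.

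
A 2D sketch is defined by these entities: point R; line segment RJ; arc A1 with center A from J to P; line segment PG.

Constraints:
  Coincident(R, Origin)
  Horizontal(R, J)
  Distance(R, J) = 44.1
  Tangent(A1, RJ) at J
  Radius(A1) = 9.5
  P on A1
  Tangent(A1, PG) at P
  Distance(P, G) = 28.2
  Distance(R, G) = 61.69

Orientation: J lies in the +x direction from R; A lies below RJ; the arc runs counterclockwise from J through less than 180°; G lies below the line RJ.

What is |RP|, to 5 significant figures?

38.061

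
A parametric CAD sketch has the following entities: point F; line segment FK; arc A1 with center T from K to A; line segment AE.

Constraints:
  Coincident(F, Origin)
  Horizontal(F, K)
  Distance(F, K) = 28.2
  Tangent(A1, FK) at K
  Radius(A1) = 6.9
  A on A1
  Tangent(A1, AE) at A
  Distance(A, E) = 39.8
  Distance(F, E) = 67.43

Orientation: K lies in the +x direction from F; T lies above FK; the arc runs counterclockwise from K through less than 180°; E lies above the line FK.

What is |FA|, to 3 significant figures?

33.7

F is at the origin; F and K share the same y with |FK| = 28.2 and K on the +x side, so K = (28.2, 0.00). A1 meets FK tangentially, so TK is at right angles to FK, so T = K + (0, 6.9) = (28.2, 6.90). Since TA ⟂ AE (tangency), |TE| = √(6.9² + 39.8²) = 40.4 regardless of where A sits on A1. So E lies on both circle(F, 67.43) and circle(T, 40.4); the above-FK intersection is E = (58.4, 33.8). A is the foot of the tangent from E: A = (33.6, 2.61).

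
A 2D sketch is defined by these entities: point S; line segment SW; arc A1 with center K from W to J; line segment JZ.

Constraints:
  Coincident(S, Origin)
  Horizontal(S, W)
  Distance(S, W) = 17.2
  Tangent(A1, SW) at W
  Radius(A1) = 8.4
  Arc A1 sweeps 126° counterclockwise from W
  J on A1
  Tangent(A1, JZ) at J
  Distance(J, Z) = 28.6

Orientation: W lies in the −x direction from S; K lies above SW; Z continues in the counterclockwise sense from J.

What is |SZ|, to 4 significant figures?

45.51

S is at the origin; S and W share the same y with |SW| = 17.2 and W on the −x side, so W = (-17.20, 0.000). Since A1 is tangent to SW there, KW ⟂ SW, so K = W + (0, 8.4) = (-17.20, 8.400). On A1, W sits at bearing -90° from K; a 126° counterclockwise sweep puts J at bearing 36°, so J = K + 8.4·(cos 36°, sin 36°) = (-10.40, 13.34). The tangent condition forces KJ to be normal to JZ, so JZ runs along (−sin 36°, cos 36°); with |JZ| = 28.6, Z = (-27.21, 36.48). Then |SZ| = |Z − S| = 45.51.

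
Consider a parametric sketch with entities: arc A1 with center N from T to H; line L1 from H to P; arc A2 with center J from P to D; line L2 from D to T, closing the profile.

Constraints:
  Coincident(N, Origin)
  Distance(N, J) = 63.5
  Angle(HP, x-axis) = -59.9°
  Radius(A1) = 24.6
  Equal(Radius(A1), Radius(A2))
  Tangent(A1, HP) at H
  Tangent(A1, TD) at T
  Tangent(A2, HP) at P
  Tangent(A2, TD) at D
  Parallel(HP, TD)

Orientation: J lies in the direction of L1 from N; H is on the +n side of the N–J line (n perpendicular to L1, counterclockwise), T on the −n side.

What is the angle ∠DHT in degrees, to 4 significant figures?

52.23°

The slot axis is L1's direction at -59.9°, so u = (cos -59.9°, sin -59.9°) = (0.5015, -0.8652) and n = (−sin -59.9°, cos -59.9°) = (0.8652, 0.5015). N is at the origin and J lies 63.5 along u from N, so J = 63.5·u = (31.85, -54.94). Tangency of A1 to both parallel lines with radius 24.6 puts H and T at N ± 24.6·n: H = (21.28, 12.34), T = (-21.28, -12.34). Equal radii place P and D the same way about J: P = J + 24.6·n = (53.13, -42.60), D = J − 24.6·n = (10.56, -67.27). Then cos ∠DHT = HD·HT / (|HD||HT|), giving 52.23°.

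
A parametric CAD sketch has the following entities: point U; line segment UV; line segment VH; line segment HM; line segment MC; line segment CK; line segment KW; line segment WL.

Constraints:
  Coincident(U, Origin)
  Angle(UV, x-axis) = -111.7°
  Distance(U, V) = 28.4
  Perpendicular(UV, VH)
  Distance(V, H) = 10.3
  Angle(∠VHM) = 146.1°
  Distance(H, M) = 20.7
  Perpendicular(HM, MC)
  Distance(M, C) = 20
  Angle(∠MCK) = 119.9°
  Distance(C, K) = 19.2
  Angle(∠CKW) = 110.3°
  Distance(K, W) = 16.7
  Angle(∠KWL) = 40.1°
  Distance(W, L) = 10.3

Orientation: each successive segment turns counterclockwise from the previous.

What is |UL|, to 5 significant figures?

11.970

U is at the origin; UV runs at -111.7° with length 28.4, so V = (-10.501, -26.387). The perpendicularity gives VH at right angles to UV, so VH runs at -21.700°; with |VH| = 10.3, H = (-0.93074, -30.196). ∠VHM = 146.1° gives HM at 12.200° from the x-axis; with |HM| = 20.7, M = (19.302, -25.821). HM is perpendicular to MC, so MC runs at 102.20°; with |MC| = 20.0, C = (15.075, -6.2730). ∠MCK = 119.9° gives CK at 162.30° from the x-axis; with |CK| = 19.2, K = (-3.2158, -0.43558). ∠CKW = 110.3° gives KW at -128.00° from the x-axis; with |KW| = 16.7, W = (-13.497, -13.595). ∠KWL = 40.1° gives WL at 11.900° from the x-axis; with |WL| = 10.3, L = (-3.4187, -11.471). Then |UL| = |L − U| = 11.970.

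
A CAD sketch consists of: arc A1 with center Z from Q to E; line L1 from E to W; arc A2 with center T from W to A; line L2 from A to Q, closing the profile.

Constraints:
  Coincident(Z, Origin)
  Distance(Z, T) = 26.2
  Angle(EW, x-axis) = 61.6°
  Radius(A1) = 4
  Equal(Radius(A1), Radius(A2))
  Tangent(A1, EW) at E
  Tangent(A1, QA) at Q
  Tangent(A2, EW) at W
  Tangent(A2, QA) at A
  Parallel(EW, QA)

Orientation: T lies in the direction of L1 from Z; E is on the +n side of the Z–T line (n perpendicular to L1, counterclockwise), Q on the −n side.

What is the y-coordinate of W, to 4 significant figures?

24.95

The slot axis is L1's direction at 61.6°, so u = (cos 61.6°, sin 61.6°) = (0.4756, 0.8796) and n = (−sin 61.6°, cos 61.6°) = (-0.8796, 0.4756). Z is at the origin and T lies 26.2 along u from Z, so T = 26.2·u = (12.46, 23.05). Tangency of A1 to both parallel lines with radius 4.0 puts E and Q at Z ± 4.0·n: E = (-3.519, 1.902), Q = (3.519, -1.902). Equal radii place W and A the same way about T: W = T + 4.0·n = (8.943, 24.95), A = T − 4.0·n = (15.98, 21.14). So W.y = 24.95.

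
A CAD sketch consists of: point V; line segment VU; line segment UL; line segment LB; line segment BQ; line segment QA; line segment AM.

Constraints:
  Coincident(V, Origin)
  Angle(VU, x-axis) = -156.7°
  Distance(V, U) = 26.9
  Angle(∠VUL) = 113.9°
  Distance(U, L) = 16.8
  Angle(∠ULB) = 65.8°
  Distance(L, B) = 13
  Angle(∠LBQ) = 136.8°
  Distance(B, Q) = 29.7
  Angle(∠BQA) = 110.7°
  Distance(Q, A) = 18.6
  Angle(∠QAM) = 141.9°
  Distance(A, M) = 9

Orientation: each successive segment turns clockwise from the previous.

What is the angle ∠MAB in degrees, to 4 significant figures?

98.22°

V is at the origin; VU runs at -156.7° with length 26.9, so U = (-24.71, -10.64). ∠VUL = 113.9° gives UL at 137.2° from the x-axis; with |UL| = 16.8, L = (-37.03, 0.7744). ∠ULB = 65.8° gives LB at 23.00° from the x-axis; with |LB| = 13.0, B = (-25.07, 5.854). ∠LBQ = 136.8° gives BQ at -20.20° from the x-axis; with |BQ| = 29.7, Q = (2.807, -4.401). ∠BQA = 110.7° gives QA at -89.50° from the x-axis; with |QA| = 18.6, A = (2.969, -23.00). ∠QAM = 141.9° gives AM at -127.6° from the x-axis; with |AM| = 9.0, M = (-2.522, -30.13). Then cos ∠MAB = AM·AB / (|AM||AB|), giving 98.22°.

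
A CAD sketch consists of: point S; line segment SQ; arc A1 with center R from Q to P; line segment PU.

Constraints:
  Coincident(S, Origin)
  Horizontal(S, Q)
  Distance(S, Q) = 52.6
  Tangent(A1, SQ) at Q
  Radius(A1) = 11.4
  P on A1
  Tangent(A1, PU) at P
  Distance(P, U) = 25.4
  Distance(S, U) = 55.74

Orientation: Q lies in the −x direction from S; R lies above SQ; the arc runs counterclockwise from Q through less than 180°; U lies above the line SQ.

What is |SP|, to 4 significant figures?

42.81

S is at the origin; S and Q share the same y with |SQ| = 52.6 and Q on the −x side, so Q = (-52.60, 0.000). Since A1 is tangent to SQ there, RQ ⟂ SQ, so R = Q + (0, 11.4) = (-52.60, 11.40). Since RP ⟂ PU (tangency), |RU| = √(11.4² + 25.4²) = 27.84 regardless of where P sits on A1. So U lies on both circle(S, 55.74) and circle(R, 27.84); the above-SQ intersection is U = (-41.68, 37.01). P is the foot of the tangent from U: P = (-41.20, 11.61).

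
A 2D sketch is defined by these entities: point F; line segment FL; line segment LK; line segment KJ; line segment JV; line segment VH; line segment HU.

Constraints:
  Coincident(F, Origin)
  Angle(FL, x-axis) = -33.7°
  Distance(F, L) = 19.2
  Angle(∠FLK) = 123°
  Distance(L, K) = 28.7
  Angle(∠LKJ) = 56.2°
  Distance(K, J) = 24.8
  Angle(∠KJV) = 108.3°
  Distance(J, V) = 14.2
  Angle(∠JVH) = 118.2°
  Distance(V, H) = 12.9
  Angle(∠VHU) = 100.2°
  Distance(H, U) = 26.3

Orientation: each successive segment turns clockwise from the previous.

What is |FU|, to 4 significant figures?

39.78

∠JVH = 118.2° gives VH at 12.00° from the x-axis; with |VH| = 12.9, H = (11.76, -8.986). ∠VHU = 100.2° gives HU at -67.80° from the x-axis; with |HU| = 26.3, U = (21.70, -33.34). Then |FU| = |U − F| = 39.78.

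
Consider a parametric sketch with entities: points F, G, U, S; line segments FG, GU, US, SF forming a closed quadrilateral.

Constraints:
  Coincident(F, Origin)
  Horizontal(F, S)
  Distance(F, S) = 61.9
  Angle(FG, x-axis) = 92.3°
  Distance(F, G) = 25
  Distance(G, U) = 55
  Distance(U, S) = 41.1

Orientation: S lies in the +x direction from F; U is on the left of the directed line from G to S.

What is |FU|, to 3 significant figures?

65.5

F is at the origin; F and S share the same y with |FS| = 61.9 and S in +x, so S = (61.9, 0). FG runs at 92.3° with |FG| = 25.0, so G = (-1.00, 25.0). U is determined by |GU| = 55.0 and |US| = 41.1 together: it lies at the intersection of circle(G, 55.0) and circle(S, 41.1). With |GS| = 67.7, the foot of the radical line on GS is 43.7 from G and the perpendicular offset is √(55.0² − 43.7²) = 33.4. Taking the left-of-GS solution: U = (51.9, 39.9).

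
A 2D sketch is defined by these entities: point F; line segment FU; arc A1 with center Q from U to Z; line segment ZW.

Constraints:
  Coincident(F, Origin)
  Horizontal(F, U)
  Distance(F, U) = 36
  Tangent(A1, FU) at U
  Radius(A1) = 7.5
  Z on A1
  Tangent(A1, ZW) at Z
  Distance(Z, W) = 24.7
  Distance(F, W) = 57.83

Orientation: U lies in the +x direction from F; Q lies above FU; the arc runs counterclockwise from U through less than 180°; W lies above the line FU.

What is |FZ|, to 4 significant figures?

43.57

F is at the origin; F and U share the same y with |FU| = 36.0 and U on the +x side, so U = (36.00, 0.000). A1 meets FU tangentially, so QU is at right angles to FU, so Q = U + (0, 7.5) = (36.00, 7.500). Since QZ ⟂ ZW (tangency), |QW| = √(7.5² + 24.7²) = 25.81 regardless of where Z sits on A1. So W lies on both circle(F, 57.83) and circle(Q, 25.81); the above-FU intersection is W = (49.88, 29.27). Z is the foot of the tangent from W: Z = (43.22, 5.479).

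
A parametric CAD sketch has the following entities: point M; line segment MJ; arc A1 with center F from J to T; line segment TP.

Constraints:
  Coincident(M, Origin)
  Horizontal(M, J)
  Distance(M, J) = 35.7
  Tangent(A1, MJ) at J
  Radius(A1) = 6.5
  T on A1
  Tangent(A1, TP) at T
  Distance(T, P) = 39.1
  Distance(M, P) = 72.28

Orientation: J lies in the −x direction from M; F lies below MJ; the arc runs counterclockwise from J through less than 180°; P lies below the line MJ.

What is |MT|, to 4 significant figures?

41.15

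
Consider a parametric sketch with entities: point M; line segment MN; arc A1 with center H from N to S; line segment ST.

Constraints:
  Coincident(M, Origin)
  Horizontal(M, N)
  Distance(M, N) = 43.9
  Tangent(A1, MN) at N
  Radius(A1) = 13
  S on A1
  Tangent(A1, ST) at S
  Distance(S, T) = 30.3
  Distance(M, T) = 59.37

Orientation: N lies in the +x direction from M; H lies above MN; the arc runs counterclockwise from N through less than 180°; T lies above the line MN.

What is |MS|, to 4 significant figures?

58.35

M is at the origin; M and N share the same y with |MN| = 43.9 and N on the +x side, so N = (43.90, 0.000). The tangent condition forces HN to be normal to MN, so H = N + (0, 13) = (43.90, 13.00). Since HS ⟂ ST (tangency), |HT| = √(13.0² + 30.3²) = 32.97 regardless of where S sits on A1. So T lies on both circle(M, 59.37) and circle(H, 32.97); the above-MN intersection is T = (38.17, 45.47). S is the foot of the tangent from T: S = (54.78, 20.12).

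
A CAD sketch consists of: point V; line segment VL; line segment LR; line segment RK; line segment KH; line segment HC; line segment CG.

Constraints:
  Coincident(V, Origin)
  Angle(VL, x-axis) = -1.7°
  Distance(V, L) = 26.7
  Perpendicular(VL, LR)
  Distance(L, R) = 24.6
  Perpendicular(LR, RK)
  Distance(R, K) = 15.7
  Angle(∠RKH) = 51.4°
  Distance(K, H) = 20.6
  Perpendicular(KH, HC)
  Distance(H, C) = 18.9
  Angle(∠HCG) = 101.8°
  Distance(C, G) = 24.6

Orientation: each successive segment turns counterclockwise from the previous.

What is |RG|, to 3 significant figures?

17.7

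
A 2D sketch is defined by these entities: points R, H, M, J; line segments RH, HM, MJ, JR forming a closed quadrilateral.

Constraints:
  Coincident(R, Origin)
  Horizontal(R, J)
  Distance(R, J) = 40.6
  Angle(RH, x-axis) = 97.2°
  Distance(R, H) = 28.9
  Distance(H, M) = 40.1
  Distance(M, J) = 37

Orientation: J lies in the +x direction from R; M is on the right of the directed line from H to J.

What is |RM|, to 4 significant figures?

11.65

Checks: |HM| = 40.10 ✓; |MJ| = 37.00 ✓.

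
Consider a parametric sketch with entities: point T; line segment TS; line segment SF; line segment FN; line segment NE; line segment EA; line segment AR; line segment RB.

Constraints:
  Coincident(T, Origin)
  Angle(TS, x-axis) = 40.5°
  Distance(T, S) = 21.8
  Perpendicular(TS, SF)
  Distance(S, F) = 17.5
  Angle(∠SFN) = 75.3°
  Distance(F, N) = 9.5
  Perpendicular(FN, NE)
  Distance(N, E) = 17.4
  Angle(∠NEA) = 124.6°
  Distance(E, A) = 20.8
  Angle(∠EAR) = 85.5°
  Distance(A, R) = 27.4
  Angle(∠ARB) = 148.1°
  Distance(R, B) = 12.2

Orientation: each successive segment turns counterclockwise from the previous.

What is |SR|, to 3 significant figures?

28.2

∠NEA = 124.6° gives EA at 20.6° from the x-axis; with |EA| = 20.8, A = (33.5, 17.1). ∠EAR = 85.5° gives AR at 115° from the x-axis; with |AR| = 27.4, R = (21.9, 41.9). Then |SR| = |R − S| = 28.2.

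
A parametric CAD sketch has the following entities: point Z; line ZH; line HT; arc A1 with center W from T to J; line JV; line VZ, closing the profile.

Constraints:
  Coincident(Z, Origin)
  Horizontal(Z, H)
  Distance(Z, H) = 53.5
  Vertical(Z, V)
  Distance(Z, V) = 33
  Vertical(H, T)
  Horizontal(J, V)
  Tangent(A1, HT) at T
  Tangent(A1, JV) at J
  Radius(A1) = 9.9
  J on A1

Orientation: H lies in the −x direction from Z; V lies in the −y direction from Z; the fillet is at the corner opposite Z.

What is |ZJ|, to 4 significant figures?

54.68

The virtual corner opposite Z is at (-53.50, -33.00). A1 meets HT tangentially, so WT is at right angles to HT and since A1 is tangent to JV there, WJ ⟂ JV, with radius 9.9, so the center W sits 9.9 in from both sides at W = (-43.60, -23.10). That places the tangent points at T = (-53.50, -23.10) on HT and J = (-43.60, -33.00) on JV. Then |ZJ| = |J − Z| = 54.68.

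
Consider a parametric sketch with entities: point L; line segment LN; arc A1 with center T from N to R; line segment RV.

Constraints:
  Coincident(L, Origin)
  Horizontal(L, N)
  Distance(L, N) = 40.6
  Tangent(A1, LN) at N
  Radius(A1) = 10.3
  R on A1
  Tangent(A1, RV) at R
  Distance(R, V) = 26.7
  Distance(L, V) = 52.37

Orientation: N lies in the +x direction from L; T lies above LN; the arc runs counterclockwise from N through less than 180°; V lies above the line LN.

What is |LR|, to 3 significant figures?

51.8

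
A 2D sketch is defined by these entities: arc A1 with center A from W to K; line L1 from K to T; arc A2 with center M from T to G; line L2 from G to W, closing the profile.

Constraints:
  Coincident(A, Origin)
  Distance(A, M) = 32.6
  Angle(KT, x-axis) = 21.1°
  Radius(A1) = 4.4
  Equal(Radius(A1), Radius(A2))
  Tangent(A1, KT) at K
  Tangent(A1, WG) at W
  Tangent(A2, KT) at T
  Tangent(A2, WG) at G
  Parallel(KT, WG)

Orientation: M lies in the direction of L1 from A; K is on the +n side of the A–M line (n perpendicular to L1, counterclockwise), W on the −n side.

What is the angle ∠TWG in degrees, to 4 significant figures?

15.11°

The slot axis is L1's direction at 21.1°, so u = (cos 21.1°, sin 21.1°) = (0.9330, 0.3600) and n = (−sin 21.1°, cos 21.1°) = (-0.3600, 0.9330). A is at the origin and M lies 32.6 along u from A, so M = 32.6·u = (30.41, 11.74). Tangency of A1 to both parallel lines with radius 4.4 puts K and W at A ± 4.4·n: K = (-1.584, 4.105), W = (1.584, -4.105). Equal radii place T and G the same way about M: T = M + 4.4·n = (28.83, 15.84), G = M − 4.4·n = (32.00, 7.631). Then cos ∠TWG = WT·WG / (|WT||WG|), giving 15.11°.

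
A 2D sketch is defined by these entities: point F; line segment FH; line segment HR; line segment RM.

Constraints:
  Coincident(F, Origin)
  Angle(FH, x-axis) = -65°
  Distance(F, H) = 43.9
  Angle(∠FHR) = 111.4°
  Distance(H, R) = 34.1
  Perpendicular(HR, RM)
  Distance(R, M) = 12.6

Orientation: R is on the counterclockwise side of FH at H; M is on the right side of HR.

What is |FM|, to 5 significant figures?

73.289

F is at the origin; FH runs at -65.0° with length 43.9, so H = 43.9·(cos -65.0°, sin -65.0°) = (18.553, -39.787). ∠FHR = 111.4°, so HR runs at -65.0° + (180° − 111.4°) = 3.6000° from the x-axis; with |HR| = 34.1, R = H + 34.1·(cos 3.6000°, sin 3.6000°) = (52.586, -37.646). HR ⟂ RM; with |RM| = 12.6 on the right of HR, M = R + 12.6·(0.062791, -0.99803) = (53.377, -50.221). Then |FM| = |M − F| = 73.289.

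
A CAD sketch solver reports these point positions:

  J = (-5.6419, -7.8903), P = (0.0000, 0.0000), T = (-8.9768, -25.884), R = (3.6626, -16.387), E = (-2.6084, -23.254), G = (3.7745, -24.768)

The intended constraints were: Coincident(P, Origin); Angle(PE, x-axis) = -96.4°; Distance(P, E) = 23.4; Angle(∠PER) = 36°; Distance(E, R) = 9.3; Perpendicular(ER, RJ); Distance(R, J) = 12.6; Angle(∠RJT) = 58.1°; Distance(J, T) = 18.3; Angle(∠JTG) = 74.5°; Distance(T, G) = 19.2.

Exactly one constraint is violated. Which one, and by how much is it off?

Distance(T, G) = 19.2 — off by 6.40.

P = (0.00, 0.00) ✓; PE at -96.40° ✓; |PE| = 23.40 ✓; ∠PER = 36.00° ✓; |ER| = 9.300 ✓; ∠(ER, RJ) = 90.00° ✓; |RJ| = 12.60 ✓; ∠RJT = 58.10° ✓; |JT| = 18.30 ✓; ∠JTG = 74.50° ✓; |TG| = 12.80 ✗.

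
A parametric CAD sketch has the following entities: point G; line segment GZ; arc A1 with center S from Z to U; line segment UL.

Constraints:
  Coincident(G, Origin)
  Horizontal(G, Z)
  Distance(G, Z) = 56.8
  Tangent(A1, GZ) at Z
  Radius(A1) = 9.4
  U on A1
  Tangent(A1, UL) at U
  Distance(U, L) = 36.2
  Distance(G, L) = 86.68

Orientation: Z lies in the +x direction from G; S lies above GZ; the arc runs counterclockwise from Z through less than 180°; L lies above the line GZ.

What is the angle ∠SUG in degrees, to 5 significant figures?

22.428°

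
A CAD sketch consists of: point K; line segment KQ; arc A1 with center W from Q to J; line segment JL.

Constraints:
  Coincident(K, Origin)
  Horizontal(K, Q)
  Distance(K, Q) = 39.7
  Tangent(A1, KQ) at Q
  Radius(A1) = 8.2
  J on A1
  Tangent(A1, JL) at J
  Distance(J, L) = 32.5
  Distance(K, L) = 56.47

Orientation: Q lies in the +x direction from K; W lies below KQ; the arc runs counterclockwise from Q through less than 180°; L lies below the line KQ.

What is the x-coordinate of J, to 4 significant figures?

31.66

Checks: |WJ| = 8.200 ✓; ∠(WJ, JL) = 90.00° ✓; |JL| = 32.50 ✓; |KL| = 56.47 ✓.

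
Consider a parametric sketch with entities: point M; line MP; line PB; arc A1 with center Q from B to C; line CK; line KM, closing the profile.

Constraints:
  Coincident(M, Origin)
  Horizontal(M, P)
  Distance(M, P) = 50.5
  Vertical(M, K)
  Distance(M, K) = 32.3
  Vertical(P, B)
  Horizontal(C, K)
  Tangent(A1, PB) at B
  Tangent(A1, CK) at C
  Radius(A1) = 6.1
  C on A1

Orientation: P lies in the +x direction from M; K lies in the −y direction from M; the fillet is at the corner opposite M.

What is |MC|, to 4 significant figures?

54.91

M is at the origin; M and P share the same y with |MP| = 50.5 and P on the +x side, so P = (50.50, 0.000). M and K share the same x with |MK| = 32.3 and K on the −y side, so K = (0.000, -32.30). The virtual corner opposite M is at (50.50, -32.30). Since A1 is tangent to PB there, QB ⟂ PB and A1 meets CK tangentially, so QC is at right angles to CK, with radius 6.1, so the center Q sits 6.1 in from both sides at Q = (44.40, -26.20). That places the tangent points at B = (50.50, -26.20) on PB and C = (44.40, -32.30) on CK. Then |MC| = |C − M| = 54.91.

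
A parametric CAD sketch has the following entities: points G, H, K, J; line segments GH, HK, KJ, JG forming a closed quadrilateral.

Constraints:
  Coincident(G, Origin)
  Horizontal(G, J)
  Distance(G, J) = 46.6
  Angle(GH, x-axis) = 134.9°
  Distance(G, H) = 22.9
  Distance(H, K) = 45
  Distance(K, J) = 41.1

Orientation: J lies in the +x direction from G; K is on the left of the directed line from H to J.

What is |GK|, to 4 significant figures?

42.77

G is at the origin; GJ is horizontal with |GJ| = 46.6 and J in +x, so J = (46.6, 0). GH runs at 134.9° with |GH| = 22.9, so H = (-16.16, 16.22). K is determined by |HK| = 45.0 and |KJ| = 41.1 together: it lies at the intersection of circle(H, 45.0) and circle(J, 41.1). With |HJ| = 64.83, the foot of the radical line on HJ is 35.00 from H and the perpendicular offset is √(45.0² − 35.00²) = 28.28. Taking the left-of-HJ solution: K = (24.80, 34.84).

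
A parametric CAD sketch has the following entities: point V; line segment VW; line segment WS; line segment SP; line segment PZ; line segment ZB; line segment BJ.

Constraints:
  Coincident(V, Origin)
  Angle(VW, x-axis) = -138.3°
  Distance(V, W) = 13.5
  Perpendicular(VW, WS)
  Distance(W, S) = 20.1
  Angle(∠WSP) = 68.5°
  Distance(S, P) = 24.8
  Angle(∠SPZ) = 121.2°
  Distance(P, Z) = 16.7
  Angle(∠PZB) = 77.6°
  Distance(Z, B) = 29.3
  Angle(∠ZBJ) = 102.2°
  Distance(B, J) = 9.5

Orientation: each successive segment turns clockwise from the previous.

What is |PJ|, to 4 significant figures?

28.60

∠PZB = 77.6° gives ZB at -141.0° from the x-axis; with |ZB| = 29.3, B = (-9.895, -14.27). ∠ZBJ = 102.2° gives BJ at 141.2° from the x-axis; with |BJ| = 9.5, J = (-17.30, -8.315). Then |PJ| = |J − P| = 28.60.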